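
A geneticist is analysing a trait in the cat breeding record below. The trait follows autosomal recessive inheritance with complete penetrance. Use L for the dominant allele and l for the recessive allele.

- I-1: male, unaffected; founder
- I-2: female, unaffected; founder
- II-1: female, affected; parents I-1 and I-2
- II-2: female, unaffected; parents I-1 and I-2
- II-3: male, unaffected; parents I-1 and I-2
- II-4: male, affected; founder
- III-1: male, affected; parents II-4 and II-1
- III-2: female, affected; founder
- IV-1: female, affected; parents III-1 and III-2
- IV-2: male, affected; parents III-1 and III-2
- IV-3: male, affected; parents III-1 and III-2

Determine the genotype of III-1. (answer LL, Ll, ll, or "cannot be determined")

III-1 is affected, so III-1 is ll.

ll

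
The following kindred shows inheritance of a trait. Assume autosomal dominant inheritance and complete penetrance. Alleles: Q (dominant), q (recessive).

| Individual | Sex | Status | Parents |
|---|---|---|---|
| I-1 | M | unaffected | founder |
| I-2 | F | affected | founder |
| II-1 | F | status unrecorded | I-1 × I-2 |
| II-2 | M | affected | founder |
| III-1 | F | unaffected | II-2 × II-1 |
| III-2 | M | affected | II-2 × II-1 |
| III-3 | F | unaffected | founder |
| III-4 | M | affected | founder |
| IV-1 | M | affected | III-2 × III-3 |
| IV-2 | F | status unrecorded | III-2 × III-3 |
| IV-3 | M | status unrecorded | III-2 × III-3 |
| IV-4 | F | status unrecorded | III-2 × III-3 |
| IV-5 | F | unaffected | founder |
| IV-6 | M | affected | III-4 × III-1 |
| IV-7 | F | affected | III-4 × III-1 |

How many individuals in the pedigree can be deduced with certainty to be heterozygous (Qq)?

Obligate heterozygotes: II-2 is affected so carries Q and passed q to III-1 (qq), so II-2 is Qq; IV-1 is affected so carries Q and received q from III-3 (qq), so IV-1 is Qq; IV-6 is affected so carries Q and received q from III-1 (qq), so IV-6 is Qq; IV-7 is affected so carries Q and received q from III-1 (qq), so IV-7 is Qq.
Every other individual is either homozygous by phenotype or has at least one consistent homozygous assignment, so the count is 4.

4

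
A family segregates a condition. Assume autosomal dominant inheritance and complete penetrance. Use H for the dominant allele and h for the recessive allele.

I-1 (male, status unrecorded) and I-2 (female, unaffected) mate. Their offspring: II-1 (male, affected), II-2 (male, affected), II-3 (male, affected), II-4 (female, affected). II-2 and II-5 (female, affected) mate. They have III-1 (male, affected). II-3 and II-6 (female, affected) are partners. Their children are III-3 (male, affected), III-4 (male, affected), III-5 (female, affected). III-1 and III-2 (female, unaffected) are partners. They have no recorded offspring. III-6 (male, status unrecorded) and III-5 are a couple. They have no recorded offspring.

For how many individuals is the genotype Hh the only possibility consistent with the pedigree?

Obligate heterozygotes: II-1 is affected so carries H and received h from I-2 (hh), so II-1 is Hh; II-2 is affected so carries H and received h from I-2 (hh), so II-2 is Hh; II-3 is affected so carries H and received h from I-2 (hh), so II-3 is Hh; II-4 is affected so carries H and received h from I-2 (hh), so II-4 is Hh.
Every other individual is either homozygous by phenotype or has at least one consistent homozygous assignment, so the count is 4.

4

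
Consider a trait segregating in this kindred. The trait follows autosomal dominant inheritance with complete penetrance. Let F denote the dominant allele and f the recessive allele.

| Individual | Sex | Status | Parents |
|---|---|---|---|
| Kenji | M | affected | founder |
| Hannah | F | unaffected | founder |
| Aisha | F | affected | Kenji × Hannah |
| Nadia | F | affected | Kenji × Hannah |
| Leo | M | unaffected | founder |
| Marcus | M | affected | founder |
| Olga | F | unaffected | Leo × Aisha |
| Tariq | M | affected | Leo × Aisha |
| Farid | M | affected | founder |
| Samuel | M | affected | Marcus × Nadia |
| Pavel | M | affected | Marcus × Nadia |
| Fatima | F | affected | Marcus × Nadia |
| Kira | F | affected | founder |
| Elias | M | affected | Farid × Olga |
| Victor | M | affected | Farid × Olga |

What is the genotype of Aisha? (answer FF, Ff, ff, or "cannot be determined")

From phenotype alone, Aisha is FF or Ff.
Aisha is affected so carries F and received f from Hannah (ff), so Aisha is Ff.

Ff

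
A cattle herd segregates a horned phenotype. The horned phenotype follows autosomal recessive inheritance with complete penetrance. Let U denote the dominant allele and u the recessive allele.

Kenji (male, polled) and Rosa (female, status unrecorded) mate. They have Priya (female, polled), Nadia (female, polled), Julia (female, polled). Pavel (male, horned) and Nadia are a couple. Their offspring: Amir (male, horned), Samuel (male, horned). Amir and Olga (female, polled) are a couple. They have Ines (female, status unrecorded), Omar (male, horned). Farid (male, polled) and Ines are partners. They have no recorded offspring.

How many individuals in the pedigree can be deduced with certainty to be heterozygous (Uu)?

Obligate heterozygotes: Nadia is polled so carries U and passed u to Amir (uu), so Nadia is Uu; Olga is polled so carries U and passed u to Omar (uu), so Olga is Uu.
Every other individual is either homozygous by phenotype or has at least one consistent homozygous assignment, so the count is 2.

2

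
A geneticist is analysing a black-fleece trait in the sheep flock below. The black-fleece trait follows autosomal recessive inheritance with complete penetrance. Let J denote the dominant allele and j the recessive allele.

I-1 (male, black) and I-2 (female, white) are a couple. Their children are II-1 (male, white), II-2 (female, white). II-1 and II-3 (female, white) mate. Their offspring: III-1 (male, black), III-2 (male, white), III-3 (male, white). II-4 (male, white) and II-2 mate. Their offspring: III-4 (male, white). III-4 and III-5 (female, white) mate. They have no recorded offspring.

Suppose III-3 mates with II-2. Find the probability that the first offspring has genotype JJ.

II-1 is white so carries J and received j from I-1 (jj), so II-1 is Jj.
II-3 is white so carries J and passed j to III-1 (jj), so II-3 is Jj.
III-3 is a white offspring of II-1 (Jj) × II-3 (Jj), whose cross gives 1/4 JJ : 1/2 Jj : 1/4 jj; conditioning on being white, III-3 is JJ with probability 1/3, Jj with probability 2/3.
II-2 is white so carries J and received j from I-1 (jj), so II-2 is Jj.
Summing over parental genotype combinations, P(offspring has genotype JJ) = 1/3·1/2 + 2/3·1/4 = 1/3.

1/3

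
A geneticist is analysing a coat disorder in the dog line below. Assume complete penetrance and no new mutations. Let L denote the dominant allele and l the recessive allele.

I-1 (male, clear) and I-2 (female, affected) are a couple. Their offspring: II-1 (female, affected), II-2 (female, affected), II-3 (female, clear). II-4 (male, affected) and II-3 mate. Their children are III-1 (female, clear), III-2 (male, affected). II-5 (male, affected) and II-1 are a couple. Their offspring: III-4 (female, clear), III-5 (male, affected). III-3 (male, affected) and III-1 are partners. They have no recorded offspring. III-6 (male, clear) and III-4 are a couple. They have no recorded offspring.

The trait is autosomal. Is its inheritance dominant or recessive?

dominant

II-5 and II-1 are both affected yet have a clear child III-4. Under a recessive model two affected parents are homozygous and every child would be affected, so the trait cannot be recessive.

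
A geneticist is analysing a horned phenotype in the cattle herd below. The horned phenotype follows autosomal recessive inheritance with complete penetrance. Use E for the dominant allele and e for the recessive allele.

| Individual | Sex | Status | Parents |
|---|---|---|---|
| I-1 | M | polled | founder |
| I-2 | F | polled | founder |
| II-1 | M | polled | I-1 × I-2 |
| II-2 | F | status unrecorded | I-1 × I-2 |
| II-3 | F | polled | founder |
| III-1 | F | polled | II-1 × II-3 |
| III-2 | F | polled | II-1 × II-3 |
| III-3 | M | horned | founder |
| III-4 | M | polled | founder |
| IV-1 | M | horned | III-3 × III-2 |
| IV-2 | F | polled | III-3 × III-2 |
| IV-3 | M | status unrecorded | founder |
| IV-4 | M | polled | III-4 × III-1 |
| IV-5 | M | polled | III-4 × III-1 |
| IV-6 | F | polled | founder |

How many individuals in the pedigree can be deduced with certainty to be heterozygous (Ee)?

2

Obligate heterozygotes: III-2 is polled so carries E and passed e to IV-1 (ee), so III-2 is Ee; IV-2 is polled so carries E and received e from III-3 (ee), so IV-2 is Ee.
Every other individual is either homozygous by phenotype or has at least one consistent homozygous assignment, so the count is 2.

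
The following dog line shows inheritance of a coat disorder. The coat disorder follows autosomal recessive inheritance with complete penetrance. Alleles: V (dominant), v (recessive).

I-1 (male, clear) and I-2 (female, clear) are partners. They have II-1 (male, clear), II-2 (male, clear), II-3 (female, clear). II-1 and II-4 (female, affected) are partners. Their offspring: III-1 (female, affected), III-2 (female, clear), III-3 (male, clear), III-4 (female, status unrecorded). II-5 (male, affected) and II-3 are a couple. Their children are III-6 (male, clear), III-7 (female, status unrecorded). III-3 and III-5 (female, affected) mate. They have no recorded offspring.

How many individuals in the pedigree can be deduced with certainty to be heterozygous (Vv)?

Obligate heterozygotes: II-1 is clear so carries V and passed v to III-1 (vv), so II-1 is Vv; III-2 is clear so carries V and received v from II-4 (vv), so III-2 is Vv; III-3 is clear so carries V and received v from II-4 (vv), so III-3 is Vv; III-6 is clear so carries V and received v from II-5 (vv), so III-6 is Vv.
Every other individual is either homozygous by phenotype or has at least one consistent homozygous assignment, so the count is 4.

4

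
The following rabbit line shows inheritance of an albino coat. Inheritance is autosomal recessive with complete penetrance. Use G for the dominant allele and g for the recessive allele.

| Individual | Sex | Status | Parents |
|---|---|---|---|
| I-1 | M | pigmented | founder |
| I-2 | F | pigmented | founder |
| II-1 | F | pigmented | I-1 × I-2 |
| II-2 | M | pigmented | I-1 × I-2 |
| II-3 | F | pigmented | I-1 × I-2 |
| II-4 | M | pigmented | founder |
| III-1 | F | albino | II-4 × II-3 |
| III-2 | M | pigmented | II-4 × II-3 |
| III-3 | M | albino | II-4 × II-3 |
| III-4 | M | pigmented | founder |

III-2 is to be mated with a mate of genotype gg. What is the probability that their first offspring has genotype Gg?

2/3

II-4 is pigmented so carries G and passed g to III-1 (gg), so II-4 is Gg.
II-3 is pigmented so carries G and passed g to III-1 (gg), so II-3 is Gg.
III-2 is a pigmented offspring of II-4 (Gg) × II-3 (Gg), whose cross gives 1/4 GG : 1/2 Gg : 1/4 gg; conditioning on being pigmented, III-2 is GG with probability 1/3, Gg with probability 2/3.
Summing over parental genotype combinations, P(offspring has genotype Gg) = 1/3·1 + 2/3·1/2 = 2/3.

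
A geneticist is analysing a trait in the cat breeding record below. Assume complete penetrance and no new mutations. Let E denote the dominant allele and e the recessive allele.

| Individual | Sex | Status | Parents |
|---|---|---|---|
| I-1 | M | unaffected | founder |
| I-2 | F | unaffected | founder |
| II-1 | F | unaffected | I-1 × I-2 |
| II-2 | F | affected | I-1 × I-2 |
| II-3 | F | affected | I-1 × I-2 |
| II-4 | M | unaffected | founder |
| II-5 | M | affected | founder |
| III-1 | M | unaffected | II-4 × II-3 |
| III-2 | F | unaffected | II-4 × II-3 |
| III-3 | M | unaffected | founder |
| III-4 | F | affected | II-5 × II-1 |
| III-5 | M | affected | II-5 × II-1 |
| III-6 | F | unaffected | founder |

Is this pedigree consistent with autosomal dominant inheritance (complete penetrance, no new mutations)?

Under autosomal dominant, II-2 (affected, female) cannot arise from I-1 (unaffected) × I-2 (unaffected).

No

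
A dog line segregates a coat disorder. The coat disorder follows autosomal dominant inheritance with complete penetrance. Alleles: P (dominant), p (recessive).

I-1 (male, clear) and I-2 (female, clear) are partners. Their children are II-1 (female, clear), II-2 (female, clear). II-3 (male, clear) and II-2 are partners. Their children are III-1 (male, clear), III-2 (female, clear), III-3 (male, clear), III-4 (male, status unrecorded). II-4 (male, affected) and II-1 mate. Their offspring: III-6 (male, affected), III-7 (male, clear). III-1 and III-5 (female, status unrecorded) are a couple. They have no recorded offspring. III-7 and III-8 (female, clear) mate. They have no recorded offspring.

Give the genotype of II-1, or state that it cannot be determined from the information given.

II-1 is clear, so II-1 is pp.

pp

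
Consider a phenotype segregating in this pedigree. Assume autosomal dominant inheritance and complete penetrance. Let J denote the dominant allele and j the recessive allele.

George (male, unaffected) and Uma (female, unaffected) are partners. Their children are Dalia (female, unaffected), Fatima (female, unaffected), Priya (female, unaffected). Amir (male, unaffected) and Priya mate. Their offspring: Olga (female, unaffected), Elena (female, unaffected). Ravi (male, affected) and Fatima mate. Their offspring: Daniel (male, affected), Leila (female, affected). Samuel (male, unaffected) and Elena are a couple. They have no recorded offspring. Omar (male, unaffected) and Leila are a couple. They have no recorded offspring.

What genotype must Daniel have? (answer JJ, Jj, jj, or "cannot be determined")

From phenotype alone, Daniel is JJ or Jj.
Daniel is affected so carries J and received j from Fatima (jj), so Daniel is Jj.

Jj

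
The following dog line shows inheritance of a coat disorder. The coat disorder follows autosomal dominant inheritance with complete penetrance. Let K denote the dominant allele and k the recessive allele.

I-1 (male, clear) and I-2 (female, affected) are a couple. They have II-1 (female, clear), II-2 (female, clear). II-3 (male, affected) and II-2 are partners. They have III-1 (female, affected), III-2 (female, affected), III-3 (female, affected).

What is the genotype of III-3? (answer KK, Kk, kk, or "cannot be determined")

From phenotype alone, III-3 is KK or Kk.
III-3 is affected so carries K and received k from II-2 (kk), so III-3 is Kk.

Kk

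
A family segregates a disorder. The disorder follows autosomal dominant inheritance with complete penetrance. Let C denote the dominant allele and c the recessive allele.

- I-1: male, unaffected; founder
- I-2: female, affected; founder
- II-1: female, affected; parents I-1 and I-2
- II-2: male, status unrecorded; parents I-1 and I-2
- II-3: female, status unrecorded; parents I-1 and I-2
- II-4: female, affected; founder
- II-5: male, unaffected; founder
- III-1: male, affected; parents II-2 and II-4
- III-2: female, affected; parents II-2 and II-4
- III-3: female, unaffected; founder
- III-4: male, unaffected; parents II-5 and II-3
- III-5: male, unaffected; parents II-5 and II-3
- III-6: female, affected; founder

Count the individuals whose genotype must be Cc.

1

Obligate heterozygotes: II-1 is affected so carries C and received c from I-1 (cc), so II-1 is Cc.
Every other individual is either homozygous by phenotype or has at least one consistent homozygous assignment, so the count is 1.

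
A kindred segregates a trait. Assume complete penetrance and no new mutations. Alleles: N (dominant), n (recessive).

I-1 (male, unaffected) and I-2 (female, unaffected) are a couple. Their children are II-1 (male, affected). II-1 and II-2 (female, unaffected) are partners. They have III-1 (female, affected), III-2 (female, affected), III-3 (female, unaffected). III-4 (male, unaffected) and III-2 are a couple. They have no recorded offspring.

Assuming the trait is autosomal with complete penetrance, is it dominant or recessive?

I-1 and I-2 are both unaffected yet have an affected child II-1. Under dominance, an affected child requires at least one affected parent, so the trait cannot be dominant.

recessive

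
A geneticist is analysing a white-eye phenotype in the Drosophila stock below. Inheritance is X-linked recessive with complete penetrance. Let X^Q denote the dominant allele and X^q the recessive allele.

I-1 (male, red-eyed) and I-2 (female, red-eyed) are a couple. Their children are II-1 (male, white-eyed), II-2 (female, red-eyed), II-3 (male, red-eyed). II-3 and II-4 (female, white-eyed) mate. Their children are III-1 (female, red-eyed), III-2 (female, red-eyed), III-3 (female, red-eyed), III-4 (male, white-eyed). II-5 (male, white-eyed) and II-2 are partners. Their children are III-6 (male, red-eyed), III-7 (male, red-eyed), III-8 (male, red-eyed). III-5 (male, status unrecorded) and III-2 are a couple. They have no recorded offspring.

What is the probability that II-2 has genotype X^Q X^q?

I-1 is red-eyed, so I-1 is X^Q Y.
I-2 is red-eyed so carries Q and passed q to II-1 (X^q Y), so I-2 is X^Q X^q.
Their cross gives offspring ratios 1/2 X^Q X^Q : 1/2 X^Q X^q. Conditioning on II-2 being red-eyed, P(X^Q X^q) = 1/2 / 1 = 1/2 before taking II-2's own offspring into account.
II-5 is white-eyed, so II-5 is X^q Y.
Now use II-2's offspring. Probability of each recorded status — red-eyed son III-6: 1/2 if II-2 is X^Q X^q, 1 if X^Q X^Q; red-eyed son III-7: 1/2 if II-2 is X^Q X^q, 1 if X^Q X^Q; red-eyed son III-8: 1/2 if II-2 is X^Q X^q, 1 if X^Q X^Q.
Bayes: P(X^Q X^q) = 1/2·1/8 / (1/2·1/8 + 1/2·1) = 1/9.

1/9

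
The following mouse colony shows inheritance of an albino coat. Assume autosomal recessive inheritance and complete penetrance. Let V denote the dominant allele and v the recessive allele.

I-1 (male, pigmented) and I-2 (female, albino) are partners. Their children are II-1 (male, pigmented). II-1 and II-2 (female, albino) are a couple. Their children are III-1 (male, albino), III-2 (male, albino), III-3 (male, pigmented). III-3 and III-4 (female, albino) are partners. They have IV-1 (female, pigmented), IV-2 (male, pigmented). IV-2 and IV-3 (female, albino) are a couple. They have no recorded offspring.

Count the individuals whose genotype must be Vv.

4

Obligate heterozygotes: II-1 is pigmented so carries V and received v from I-2 (vv), so II-1 is Vv; III-3 is pigmented so carries V and received v from II-2 (vv), so III-3 is Vv; IV-1 is pigmented so carries V and received v from III-4 (vv), so IV-1 is Vv; IV-2 is pigmented so carries V and received v from III-4 (vv), so IV-2 is Vv.
Every other individual is either homozygous by phenotype or has at least one consistent homozygous assignment, so the count is 4.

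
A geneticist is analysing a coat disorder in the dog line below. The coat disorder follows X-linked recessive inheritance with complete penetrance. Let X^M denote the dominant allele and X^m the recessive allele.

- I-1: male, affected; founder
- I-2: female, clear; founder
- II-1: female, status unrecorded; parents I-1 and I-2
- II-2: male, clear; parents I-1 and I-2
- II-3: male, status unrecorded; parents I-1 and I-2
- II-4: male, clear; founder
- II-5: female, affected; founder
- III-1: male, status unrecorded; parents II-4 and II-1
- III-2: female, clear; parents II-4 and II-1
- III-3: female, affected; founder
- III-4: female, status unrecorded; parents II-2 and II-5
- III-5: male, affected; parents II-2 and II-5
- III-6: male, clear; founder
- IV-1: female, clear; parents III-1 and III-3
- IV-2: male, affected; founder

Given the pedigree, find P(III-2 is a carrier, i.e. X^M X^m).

1/2

II-4 is clear, so II-4 is X^M Y.
II-1 passed M to III-1 (X^M Y) and received m from I-1 (X^m Y), so II-1 is X^M X^m.
Their cross gives offspring ratios 1/2 X^M X^M : 1/2 X^M X^m. Conditioning on III-2 being clear, P(X^M X^m) = 1/2 / 1 = 1/2.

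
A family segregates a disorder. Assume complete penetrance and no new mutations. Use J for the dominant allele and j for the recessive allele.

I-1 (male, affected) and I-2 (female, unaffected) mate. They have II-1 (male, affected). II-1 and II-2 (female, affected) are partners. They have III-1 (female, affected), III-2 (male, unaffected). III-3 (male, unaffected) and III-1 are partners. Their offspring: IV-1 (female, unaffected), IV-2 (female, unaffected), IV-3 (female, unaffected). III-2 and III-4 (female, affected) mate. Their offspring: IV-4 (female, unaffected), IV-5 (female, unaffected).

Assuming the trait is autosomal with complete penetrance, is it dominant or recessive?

dominant

II-1 and II-2 are both affected yet have an unaffected child III-2. Under a recessive model two affected parents are homozygous and every child would be affected, so the trait cannot be recessive.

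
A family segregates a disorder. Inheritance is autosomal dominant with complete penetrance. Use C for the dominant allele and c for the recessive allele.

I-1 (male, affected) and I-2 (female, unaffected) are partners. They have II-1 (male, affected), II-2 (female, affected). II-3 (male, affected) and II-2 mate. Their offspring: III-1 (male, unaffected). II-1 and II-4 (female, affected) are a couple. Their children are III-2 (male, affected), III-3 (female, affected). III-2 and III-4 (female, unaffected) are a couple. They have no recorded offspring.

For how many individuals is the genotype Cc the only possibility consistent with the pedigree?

Obligate heterozygotes: II-1 is affected so carries C and received c from I-2 (cc), so II-1 is Cc; II-2 is affected so carries C and received c from I-2 (cc), so II-2 is Cc; II-3 is affected so carries C and passed c to III-1 (cc), so II-3 is Cc.
Every other individual is either homozygous by phenotype or has at least one consistent homozygous assignment, so the count is 3.

3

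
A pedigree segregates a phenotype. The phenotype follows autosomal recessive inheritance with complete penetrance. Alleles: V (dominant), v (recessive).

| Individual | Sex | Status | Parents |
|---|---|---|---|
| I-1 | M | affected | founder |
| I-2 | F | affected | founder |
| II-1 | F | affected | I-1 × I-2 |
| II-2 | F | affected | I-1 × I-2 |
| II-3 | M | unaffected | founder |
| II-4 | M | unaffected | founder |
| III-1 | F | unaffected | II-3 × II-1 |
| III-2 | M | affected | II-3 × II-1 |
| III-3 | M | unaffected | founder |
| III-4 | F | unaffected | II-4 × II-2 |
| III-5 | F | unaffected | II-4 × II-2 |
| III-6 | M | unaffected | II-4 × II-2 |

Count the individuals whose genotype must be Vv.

5

Obligate heterozygotes: II-3 is unaffected so carries V and passed v to III-2 (vv), so II-3 is Vv; III-1 is unaffected so carries V and received v from II-1 (vv), so III-1 is Vv; III-4 is unaffected so carries V and received v from II-2 (vv), so III-4 is Vv; III-5 is unaffected so carries V and received v from II-2 (vv), so III-5 is Vv; III-6 is unaffected so carries V and received v from II-2 (vv), so III-6 is Vv.
Every other individual is either homozygous by phenotype or has at least one consistent homozygous assignment, so the count is 5.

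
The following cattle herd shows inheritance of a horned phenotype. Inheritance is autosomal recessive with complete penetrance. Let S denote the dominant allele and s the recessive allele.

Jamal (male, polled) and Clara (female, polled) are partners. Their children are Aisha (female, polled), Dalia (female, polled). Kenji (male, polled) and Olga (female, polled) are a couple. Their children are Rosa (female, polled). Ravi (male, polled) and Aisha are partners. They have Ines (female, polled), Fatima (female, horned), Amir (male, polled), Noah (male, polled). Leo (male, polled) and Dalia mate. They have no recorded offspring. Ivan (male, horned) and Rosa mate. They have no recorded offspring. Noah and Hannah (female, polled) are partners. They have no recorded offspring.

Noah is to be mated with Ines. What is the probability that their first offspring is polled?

Ravi is polled so carries S and passed s to Fatima (ss), so Ravi is Ss.
Aisha is polled so carries S and passed s to Fatima (ss), so Aisha is Ss.
Noah is a polled offspring of Ravi (Ss) × Aisha (Ss), whose cross gives 1/4 SS : 1/2 Ss : 1/4 ss; conditioning on being polled, Noah is SS with probability 1/3, Ss with probability 2/3.
Ines is a polled offspring of Ravi (Ss) × Aisha (Ss), whose cross gives 1/4 SS : 1/2 Ss : 1/4 ss; conditioning on being polled, Ines is SS with probability 1/3, Ss with probability 2/3.
Summing over parental genotype combinations, P(offspring is polled) = 1/9·1 + 2/9·1 + 2/9·1 + 4/9·3/4 = 8/9.

8/9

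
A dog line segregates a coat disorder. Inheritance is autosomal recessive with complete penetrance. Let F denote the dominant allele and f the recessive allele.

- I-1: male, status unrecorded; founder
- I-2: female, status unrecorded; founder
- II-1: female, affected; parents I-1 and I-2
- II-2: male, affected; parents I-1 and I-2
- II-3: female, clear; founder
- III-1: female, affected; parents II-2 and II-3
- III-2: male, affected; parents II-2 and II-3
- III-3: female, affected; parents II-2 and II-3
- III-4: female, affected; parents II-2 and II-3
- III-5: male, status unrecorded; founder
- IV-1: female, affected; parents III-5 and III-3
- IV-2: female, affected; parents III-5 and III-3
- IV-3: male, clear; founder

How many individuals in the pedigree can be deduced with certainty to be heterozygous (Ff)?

1

Obligate heterozygotes: II-3 is clear so carries F and passed f to III-1 (ff), so II-3 is Ff.
Every other individual is either homozygous by phenotype or has at least one consistent homozygous assignment, so the count is 1.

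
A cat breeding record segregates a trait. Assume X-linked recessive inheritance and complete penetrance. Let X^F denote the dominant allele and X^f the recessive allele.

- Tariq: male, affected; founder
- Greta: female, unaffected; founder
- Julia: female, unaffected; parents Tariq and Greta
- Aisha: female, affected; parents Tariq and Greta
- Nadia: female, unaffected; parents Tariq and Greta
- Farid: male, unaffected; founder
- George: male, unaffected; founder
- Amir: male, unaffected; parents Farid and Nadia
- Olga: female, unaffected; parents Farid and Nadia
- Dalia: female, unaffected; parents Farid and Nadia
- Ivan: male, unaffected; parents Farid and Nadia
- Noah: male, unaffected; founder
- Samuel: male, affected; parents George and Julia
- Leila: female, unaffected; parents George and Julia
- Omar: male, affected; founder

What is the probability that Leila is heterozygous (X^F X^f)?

George is unaffected, so George is X^F Y.
Julia is unaffected so carries F and received f from Tariq (X^f Y), so Julia is X^F X^f.
Their cross gives offspring ratios 1/2 X^F X^F : 1/2 X^F X^f. Conditioning on Leila being unaffected, P(X^F X^f) = 1/2 / 1 = 1/2.

1/2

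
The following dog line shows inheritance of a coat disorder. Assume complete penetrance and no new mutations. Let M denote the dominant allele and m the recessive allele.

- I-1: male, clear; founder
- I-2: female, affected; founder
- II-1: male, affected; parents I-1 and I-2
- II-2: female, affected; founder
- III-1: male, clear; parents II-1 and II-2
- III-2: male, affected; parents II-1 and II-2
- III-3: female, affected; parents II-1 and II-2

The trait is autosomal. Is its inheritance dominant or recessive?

dominant

II-1 and II-2 are both affected yet have a clear child III-1. Under a recessive model two affected parents are homozygous and every child would be affected, so the trait cannot be recessive.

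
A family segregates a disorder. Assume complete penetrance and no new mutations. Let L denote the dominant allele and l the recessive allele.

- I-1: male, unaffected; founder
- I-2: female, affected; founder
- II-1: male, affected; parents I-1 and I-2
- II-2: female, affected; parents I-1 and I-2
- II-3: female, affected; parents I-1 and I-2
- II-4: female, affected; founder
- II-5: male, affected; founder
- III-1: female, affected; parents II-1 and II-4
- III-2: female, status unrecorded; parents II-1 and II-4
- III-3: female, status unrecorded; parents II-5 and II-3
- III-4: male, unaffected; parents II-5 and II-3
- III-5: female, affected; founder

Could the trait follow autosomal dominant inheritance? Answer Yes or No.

Yes

A consistent assignment under autosomal dominant exists: I-1 ll, I-2 LL, II-1 Ll, II-2 Ll, II-3 Ll, II-4 LL, II-5 Ll, III-1 LL, III-2 LL, III-3 LL, III-4 ll, III-5 LL.
In this assignment every recorded phenotype matches its genotype and every non-founder's genotype is obtainable from its parents' genotypes, so the pedigree is consistent.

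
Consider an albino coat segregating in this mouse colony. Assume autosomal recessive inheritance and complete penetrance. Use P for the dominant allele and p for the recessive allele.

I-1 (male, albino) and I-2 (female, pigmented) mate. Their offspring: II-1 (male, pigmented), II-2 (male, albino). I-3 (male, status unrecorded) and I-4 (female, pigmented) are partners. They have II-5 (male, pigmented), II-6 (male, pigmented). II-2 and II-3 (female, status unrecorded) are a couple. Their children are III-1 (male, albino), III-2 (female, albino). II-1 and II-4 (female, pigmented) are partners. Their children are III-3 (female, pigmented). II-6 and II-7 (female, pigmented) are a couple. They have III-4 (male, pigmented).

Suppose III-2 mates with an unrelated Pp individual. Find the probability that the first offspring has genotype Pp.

1/2

III-2 is albino, so III-2 is pp.
The cross gives 1/2 Pp : 1/2 pp, so P(offspring has genotype Pp) = 1/2.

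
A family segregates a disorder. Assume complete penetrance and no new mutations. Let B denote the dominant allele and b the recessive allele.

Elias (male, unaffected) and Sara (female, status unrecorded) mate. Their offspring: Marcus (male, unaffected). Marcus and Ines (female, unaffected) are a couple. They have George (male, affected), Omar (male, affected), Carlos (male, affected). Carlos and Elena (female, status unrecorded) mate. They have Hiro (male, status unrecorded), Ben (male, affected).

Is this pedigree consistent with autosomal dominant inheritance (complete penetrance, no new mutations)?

Under autosomal dominant, George (affected, male) cannot arise from Marcus (unaffected) × Ines (unaffected).

No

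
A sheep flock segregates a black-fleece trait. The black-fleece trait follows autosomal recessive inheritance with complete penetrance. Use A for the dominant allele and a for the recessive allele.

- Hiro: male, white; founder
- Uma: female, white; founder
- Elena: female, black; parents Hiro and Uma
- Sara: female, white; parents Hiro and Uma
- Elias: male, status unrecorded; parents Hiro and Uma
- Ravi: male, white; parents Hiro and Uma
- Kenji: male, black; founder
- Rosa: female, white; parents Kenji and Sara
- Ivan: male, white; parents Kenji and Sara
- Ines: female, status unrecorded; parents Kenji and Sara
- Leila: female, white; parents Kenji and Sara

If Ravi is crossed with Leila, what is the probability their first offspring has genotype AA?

1/3

Hiro is white so carries A and passed a to Elena (aa), so Hiro is Aa.
Uma is white so carries A and passed a to Elena (aa), so Uma is Aa.
Ravi is a white offspring of Hiro (Aa) × Uma (Aa), whose cross gives 1/4 AA : 1/2 Aa : 1/4 aa; conditioning on being white, Ravi is AA with probability 1/3, Aa with probability 2/3.
Leila is white so carries A and received a from Kenji (aa), so Leila is Aa.
Summing over parental genotype combinations, P(offspring has genotype AA) = 1/3·1/2 + 2/3·1/4 = 1/3.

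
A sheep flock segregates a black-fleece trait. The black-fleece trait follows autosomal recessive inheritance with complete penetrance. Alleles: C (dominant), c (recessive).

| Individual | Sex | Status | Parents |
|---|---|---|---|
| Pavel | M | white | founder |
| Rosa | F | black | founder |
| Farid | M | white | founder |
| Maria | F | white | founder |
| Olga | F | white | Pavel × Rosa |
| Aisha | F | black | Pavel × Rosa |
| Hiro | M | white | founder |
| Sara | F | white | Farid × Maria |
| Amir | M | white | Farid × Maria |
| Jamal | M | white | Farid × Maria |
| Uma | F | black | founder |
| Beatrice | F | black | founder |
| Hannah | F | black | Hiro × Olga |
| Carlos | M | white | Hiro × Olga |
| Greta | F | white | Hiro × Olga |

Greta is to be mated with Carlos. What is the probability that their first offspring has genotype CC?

Hiro is white so carries C and passed c to Hannah (cc), so Hiro is Cc.
Olga is white so carries C and received c from Rosa (cc), so Olga is Cc.
Greta is a white offspring of Hiro (Cc) × Olga (Cc), whose cross gives 1/4 CC : 1/2 Cc : 1/4 cc; conditioning on being white, Greta is CC with probability 1/3, Cc with probability 2/3.
Carlos is a white offspring of Hiro (Cc) × Olga (Cc), whose cross gives 1/4 CC : 1/2 Cc : 1/4 cc; conditioning on being white, Carlos is CC with probability 1/3, Cc with probability 2/3.
Summing over parental genotype combinations, P(offspring has genotype CC) = 1/9·1 + 2/9·1/2 + 2/9·1/2 + 4/9·1/4 = 4/9.

4/9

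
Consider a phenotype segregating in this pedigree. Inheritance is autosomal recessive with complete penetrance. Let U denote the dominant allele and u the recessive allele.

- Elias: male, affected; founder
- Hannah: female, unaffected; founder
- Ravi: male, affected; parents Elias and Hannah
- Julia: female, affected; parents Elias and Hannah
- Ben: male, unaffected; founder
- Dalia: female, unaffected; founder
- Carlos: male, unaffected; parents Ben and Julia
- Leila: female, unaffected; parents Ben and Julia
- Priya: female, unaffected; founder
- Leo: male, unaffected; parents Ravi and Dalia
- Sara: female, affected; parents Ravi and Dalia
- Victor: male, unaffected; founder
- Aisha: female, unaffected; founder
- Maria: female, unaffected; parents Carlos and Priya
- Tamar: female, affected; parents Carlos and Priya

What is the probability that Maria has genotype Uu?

Carlos is unaffected so carries U and received u from Julia (uu), so Carlos is Uu.
Priya is unaffected so carries U and passed u to Tamar (uu), so Priya is Uu.
Their cross gives offspring ratios 1/4 UU : 1/2 Uu : 1/4 uu. Conditioning on Maria being unaffected, P(Uu) = 1/2 / 3/4 = 2/3.

2/3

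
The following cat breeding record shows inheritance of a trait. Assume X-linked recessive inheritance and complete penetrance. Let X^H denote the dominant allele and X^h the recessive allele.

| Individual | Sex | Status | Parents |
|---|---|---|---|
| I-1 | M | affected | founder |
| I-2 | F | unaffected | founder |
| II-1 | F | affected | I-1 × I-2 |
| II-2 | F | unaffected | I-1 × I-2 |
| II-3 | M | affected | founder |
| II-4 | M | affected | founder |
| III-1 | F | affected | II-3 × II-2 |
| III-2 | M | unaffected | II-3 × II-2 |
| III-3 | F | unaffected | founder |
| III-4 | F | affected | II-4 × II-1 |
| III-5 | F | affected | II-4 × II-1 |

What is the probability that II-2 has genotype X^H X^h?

1

II-2 is unaffected so carries H and received h from I-1 (X^h Y), so II-2 is X^H X^h, giving P(X^H X^h) = 1.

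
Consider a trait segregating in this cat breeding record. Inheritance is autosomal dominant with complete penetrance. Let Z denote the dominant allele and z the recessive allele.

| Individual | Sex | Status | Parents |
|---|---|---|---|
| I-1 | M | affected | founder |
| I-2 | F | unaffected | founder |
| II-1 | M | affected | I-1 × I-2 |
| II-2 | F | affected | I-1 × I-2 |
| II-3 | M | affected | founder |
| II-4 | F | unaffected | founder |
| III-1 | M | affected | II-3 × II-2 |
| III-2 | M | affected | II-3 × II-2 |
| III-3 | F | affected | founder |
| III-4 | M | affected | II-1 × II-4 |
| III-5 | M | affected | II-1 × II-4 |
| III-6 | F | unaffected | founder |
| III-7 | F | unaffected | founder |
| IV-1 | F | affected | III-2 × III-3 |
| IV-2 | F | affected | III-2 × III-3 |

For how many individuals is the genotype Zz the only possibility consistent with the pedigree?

Obligate heterozygotes: II-1 is affected so carries Z and received z from I-2 (zz), so II-1 is Zz; II-2 is affected so carries Z and received z from I-2 (zz), so II-2 is Zz; III-4 is affected so carries Z and received z from II-4 (zz), so III-4 is Zz; III-5 is affected so carries Z and received z from II-4 (zz), so III-5 is Zz.
Every other individual is either homozygous by phenotype or has at least one consistent homozygous assignment, so the count is 4.

4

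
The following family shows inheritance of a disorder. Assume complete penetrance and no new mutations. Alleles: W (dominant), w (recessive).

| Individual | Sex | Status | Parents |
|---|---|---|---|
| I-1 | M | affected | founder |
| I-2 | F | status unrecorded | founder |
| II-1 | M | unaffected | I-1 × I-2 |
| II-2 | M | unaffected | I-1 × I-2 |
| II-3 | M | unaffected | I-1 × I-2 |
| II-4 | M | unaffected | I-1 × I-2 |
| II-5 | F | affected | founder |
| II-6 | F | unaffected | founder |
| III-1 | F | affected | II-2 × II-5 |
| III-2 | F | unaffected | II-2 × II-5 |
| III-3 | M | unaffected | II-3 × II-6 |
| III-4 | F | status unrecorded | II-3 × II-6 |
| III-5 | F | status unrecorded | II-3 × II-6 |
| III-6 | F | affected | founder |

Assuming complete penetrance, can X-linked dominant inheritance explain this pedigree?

Yes

A consistent assignment under X-linked dominant exists: I-1 X^W Y, I-2 X^W X^w, II-1 X^w Y, II-2 X^w Y, II-3 X^w Y, II-4 X^w Y, II-5 X^W X^w, II-6 X^w X^w, III-1 X^W X^w, III-2 X^w X^w, III-3 X^w Y, III-4 X^w X^w, III-5 X^w X^w, III-6 X^W X^W.
In this assignment every recorded phenotype matches its genotype and every non-founder's genotype is obtainable from its parents' genotypes, so the pedigree is consistent.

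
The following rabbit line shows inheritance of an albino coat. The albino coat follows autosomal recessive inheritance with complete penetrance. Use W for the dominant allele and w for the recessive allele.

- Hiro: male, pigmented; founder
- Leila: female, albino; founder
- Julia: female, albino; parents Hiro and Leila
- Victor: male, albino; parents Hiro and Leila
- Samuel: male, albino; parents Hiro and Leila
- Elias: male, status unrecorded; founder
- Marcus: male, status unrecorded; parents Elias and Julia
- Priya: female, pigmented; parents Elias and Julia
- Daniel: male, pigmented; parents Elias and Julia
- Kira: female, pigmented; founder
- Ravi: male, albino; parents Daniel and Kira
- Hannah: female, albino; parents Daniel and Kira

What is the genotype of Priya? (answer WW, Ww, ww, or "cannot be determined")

Ww

From phenotype alone, Priya is WW or Ww.
Priya is pigmented so carries W and received w from Julia (ww), so Priya is Ww.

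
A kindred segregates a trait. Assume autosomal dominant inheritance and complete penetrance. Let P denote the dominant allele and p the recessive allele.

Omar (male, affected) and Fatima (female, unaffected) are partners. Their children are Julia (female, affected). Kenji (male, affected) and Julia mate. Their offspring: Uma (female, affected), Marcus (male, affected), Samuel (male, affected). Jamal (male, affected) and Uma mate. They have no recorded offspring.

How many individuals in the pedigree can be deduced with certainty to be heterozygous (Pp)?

1

Obligate heterozygotes: Julia is affected so carries P and received p from Fatima (pp), so Julia is Pp.
Every other individual is either homozygous by phenotype or has at least one consistent homozygous assignment, so the count is 1.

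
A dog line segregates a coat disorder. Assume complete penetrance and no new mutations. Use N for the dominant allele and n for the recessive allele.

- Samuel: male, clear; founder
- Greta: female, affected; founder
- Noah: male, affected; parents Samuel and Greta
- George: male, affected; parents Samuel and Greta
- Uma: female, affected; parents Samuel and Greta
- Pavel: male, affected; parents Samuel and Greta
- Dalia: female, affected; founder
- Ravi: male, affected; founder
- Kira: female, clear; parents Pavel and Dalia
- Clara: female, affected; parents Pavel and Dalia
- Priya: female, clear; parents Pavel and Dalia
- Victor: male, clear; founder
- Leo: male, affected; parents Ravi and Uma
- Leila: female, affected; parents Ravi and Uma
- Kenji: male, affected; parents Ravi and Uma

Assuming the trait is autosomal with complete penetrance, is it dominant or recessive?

Pavel and Dalia are both affected yet have a clear child Kira. Under a recessive model two affected parents are homozygous and every child would be affected, so the trait cannot be recessive.

dominant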